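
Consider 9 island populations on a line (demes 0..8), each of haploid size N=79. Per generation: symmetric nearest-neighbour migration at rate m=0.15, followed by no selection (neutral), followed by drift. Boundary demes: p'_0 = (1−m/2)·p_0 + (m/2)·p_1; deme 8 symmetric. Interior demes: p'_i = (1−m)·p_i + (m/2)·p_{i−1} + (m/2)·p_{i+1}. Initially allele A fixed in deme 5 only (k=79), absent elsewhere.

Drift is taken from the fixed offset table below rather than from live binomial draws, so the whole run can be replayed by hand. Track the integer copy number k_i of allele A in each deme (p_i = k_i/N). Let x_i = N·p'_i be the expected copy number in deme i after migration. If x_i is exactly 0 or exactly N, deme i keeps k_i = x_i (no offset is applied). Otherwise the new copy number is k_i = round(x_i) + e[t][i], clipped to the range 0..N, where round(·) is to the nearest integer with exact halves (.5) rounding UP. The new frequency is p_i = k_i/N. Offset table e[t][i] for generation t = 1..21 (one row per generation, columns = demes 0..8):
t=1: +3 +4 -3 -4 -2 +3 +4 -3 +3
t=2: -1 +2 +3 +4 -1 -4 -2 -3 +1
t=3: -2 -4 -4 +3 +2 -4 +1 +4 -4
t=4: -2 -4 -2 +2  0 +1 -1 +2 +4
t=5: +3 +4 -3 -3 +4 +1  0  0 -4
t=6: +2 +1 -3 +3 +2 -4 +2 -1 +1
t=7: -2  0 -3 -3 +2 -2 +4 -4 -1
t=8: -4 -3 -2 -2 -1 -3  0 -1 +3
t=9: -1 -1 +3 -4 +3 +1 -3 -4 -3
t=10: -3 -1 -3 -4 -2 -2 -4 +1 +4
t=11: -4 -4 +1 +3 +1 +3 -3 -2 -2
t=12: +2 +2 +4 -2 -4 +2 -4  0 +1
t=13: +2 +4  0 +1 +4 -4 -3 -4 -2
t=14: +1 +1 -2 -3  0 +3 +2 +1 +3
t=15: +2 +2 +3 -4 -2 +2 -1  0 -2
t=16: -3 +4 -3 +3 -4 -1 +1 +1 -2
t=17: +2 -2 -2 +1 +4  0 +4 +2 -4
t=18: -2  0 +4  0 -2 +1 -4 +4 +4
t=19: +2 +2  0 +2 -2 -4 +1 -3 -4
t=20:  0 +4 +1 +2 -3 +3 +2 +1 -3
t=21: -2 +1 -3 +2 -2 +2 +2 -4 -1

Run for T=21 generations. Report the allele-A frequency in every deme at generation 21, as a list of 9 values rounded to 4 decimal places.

t=0: k=[0 0 0 0 0 79 0 0 0]
t=1: x=[0.0000 0.0000 0.0000 0.0000 5.9250 67.1500 5.9250 0.0000 0.0000] k=[0 0 0 0 4 70 10 0 0]
t=2: x=[0.0000 0.0000 0.0000 0.3000 8.6500 60.5500 13.7500 0.7500 0.0000] k=[0 0 0 4 8 57 12 0 0]
t=3: x=[0.0000 0.0000 0.3000 4.0000 11.3750 49.9500 14.4750 0.9000 0.0000] k=[0 0 0 7 13 46 15 5 0]
t=4: x=[0.0000 0.0000 0.5250 6.9250 15.0250 41.2000 16.5750 5.3750 0.3750] k=[0 0 0 9 15 42 16 7 4]
t=5: x=[0.0000 0.0000 0.6750 8.7750 16.5750 38.0250 17.2750 7.4500 4.2250] k=[0 0 0 6 21 39 17 7 0]
t=6: x=[0.0000 0.0000 0.4500 6.6750 21.2250 36.0000 17.9000 7.2250 0.5250] k=[0 0 0 10 23 32 20 6 2]
t=7: x=[0.0000 0.0000 0.7500 10.2250 22.7000 30.4250 19.8500 6.7500 2.3000] k=[0 0 0 7 25 28 24 3 1]
t=8: x=[0.0000 0.0000 0.5250 7.8250 23.8750 27.4750 22.7250 4.4250 1.1500] k=[0 0 0 6 23 24 23 3 4]
t=9: x=[0.0000 0.0000 0.4500 6.8250 21.8000 23.8500 21.5750 4.5750 3.9250] k=[0 0 3 3 25 25 19 1 1]
t=10: x=[0.0000 0.2250 2.7750 4.6500 23.3500 24.5500 18.1000 2.3500 1.0000] k=[0 0 0 1 21 23 14 3 5]
t=11: x=[0.0000 0.0000 0.0750 2.4250 19.6500 22.1750 13.8500 3.9750 4.8500] k=[0 0 1 5 21 25 11 2 3]
t=12: x=[0.0000 0.0750 1.2250 5.9000 20.1000 23.6500 11.3750 2.7500 2.9250] k=[0 2 5 4 16 26 7 3 4]
t=13: x=[0.1500 2.0750 4.7000 4.9750 15.8500 23.8250 8.1250 3.3750 3.9250] k=[2 6 5 6 20 20 5 0 2]
t=14: x=[2.3000 5.6250 5.1500 6.9750 18.9500 18.8750 5.7500 0.5250 1.8500] k=[3 7 3 4 19 22 8 2 5]
t=15: x=[3.3000 6.4000 3.3750 5.0500 18.1000 20.7250 8.6000 2.6750 4.7750] k=[5 8 6 1 16 23 8 3 3]
t=16: x=[5.2250 7.6250 5.7750 2.5000 15.4000 21.3500 8.7500 3.3750 3.0000] k=[2 12 3 6 11 20 10 4 1]
t=17: x=[2.7500 10.5750 3.9000 6.1500 11.3000 18.5750 10.3000 4.2250 1.2250] k=[5 9 2 7 15 19 14 6 0]
t=18: x=[5.3000 8.1750 2.9000 7.2250 14.7000 18.3250 13.7750 6.1500 0.4500] k=[3 8 7 7 13 19 10 10 4]
t=19: x=[3.3750 7.5500 7.0750 7.4500 13.0000 17.8750 10.6750 9.5500 4.4500] k=[5 10 7 9 11 14 12 7 0]
t=20: x=[5.3750 9.4000 7.3750 9.0000 11.0750 13.6250 11.7750 6.8500 0.5250] k=[5 13 8 11 8 17 14 8 0]
t=21: x=[5.6000 12.0250 8.6000 10.5500 8.9000 16.1000 13.7750 7.8500 0.6000] k=[4 13 6 13 7 18 16 4 0]

[0.0506, 0.1646, 0.0759, 0.1646, 0.0886, 0.2278, 0.2025, 0.0506, 0.0000]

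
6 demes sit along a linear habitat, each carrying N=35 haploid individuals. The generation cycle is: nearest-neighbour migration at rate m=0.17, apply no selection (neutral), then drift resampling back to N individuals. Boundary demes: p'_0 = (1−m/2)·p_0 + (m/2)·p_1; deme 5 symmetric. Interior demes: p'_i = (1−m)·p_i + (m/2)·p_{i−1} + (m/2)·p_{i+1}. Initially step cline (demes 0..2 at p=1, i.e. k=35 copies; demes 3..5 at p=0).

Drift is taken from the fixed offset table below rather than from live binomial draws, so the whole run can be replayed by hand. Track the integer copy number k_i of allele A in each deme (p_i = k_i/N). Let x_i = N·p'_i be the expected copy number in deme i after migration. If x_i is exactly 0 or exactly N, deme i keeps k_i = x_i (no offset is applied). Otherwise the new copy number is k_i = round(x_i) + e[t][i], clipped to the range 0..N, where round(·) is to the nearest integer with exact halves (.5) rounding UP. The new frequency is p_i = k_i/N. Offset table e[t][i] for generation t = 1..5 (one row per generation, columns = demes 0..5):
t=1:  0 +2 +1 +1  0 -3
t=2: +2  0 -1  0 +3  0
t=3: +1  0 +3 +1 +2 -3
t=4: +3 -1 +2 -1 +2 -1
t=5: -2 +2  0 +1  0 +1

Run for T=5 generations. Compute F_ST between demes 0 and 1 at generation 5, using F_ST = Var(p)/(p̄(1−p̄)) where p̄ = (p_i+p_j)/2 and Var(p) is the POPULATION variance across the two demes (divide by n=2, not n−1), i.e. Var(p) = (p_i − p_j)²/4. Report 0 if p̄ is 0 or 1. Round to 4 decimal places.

t=0: k=[35 35 35 0 0 0]
t=1: x=[35.0000 35.0000 32.0250 2.9750 0.0000 0.0000] k=[35 35 33 4 0 0]
t=2: x=[35.0000 34.8300 30.7050 6.1250 0.3400 0.0000] k=[35 35 30 6 3 0]
t=3: x=[35.0000 34.5750 28.3850 7.7850 3.0000 0.2550] k=[35 35 31 9 5 0]
t=4: x=[35.0000 34.6600 29.4700 10.5300 4.9150 0.4250] k=[35 34 31 10 7 0]
t=5: x=[34.9150 33.8300 29.4700 11.5300 6.6600 0.5950] k=[33 35 29 13 7 2]

0.0294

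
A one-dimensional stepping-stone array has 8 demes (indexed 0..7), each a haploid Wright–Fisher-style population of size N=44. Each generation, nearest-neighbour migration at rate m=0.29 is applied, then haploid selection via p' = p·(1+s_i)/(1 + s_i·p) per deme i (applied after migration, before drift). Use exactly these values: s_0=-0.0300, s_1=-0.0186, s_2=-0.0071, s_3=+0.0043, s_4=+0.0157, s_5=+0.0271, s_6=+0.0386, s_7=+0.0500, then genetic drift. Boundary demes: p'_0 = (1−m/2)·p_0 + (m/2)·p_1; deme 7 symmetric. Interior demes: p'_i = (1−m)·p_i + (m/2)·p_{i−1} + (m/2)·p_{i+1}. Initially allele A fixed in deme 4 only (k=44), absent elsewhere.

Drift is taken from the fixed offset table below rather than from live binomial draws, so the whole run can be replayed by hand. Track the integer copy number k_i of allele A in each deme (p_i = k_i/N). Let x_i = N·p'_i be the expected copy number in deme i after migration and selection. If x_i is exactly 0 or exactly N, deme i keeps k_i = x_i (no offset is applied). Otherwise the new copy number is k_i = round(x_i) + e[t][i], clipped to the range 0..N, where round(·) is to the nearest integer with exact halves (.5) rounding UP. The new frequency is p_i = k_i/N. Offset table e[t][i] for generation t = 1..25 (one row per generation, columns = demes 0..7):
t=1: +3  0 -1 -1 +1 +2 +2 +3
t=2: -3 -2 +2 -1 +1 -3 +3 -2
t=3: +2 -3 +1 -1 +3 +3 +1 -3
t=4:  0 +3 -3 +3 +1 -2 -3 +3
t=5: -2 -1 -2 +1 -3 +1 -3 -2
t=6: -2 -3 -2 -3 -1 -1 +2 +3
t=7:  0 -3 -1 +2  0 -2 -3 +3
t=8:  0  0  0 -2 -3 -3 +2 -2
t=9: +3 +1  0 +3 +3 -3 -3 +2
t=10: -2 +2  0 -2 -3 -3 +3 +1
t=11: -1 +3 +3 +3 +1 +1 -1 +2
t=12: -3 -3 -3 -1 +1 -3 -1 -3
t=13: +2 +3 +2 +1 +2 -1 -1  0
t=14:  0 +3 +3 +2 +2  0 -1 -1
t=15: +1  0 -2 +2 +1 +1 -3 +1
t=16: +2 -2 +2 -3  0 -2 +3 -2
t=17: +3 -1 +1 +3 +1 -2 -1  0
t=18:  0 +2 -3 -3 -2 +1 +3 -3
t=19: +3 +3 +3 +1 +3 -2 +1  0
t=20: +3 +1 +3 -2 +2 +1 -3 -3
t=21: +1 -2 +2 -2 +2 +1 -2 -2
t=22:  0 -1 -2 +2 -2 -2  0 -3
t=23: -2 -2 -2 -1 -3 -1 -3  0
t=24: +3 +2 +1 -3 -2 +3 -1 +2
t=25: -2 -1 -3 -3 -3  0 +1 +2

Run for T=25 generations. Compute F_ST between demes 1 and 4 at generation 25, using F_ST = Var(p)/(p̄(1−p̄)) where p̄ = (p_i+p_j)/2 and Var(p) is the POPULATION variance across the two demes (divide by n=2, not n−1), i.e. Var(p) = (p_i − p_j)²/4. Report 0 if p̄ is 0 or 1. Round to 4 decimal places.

0.0395

t=0: k=[0 0 0 0 44 0 0 0]
t=1: x=[0.0000 0.0000 0.0000 6.4034 31.3807 6.5272 0.0000 0.0000] k=[0 0 0 5 32 9 0 0]
t=2: x=[0.0000 0.0000 0.7199 8.2186 24.9185 11.2525 1.3538 0.0000] k=[0 0 3 7 26 8 4 0]
t=3: x=[0.0000 0.4270 3.1243 9.2062 20.8058 10.2386 4.1399 0.6086] k=[0 0 4 8 24 13 5 0]
t=4: x=[0.0000 0.5694 3.9742 9.7726 20.2552 13.6858 5.6180 0.7606] k=[0 4 1 13 21 12 3 4]
t=5: x=[0.5628 2.9332 3.1541 12.4583 18.7023 12.2348 4.6038 4.0301] k=[0 2 1 13 16 13 2 2]
t=6: x=[0.2814 1.5369 2.8659 11.7319 15.2850 12.0728 3.7220 2.0952] k=[0 0 1 9 14 11 6 5]
t=7: x=[0.0000 0.1423 2.0013 8.5946 12.9821 10.9282 6.7948 5.3708] k=[0 0 1 11 13 9 4 8]
t=8: x=[0.0000 0.1423 2.2895 9.8728 12.2673 9.0456 5.4842 7.7259] k=[0 0 2 8 9 6 7 6]
t=9: x=[0.0000 0.2846 2.5627 7.3011 8.5266 6.7310 6.9282 6.4075] k=[0 1 3 10 12 4 4 8]
t=10: x=[0.1407 1.1242 3.7008 9.3064 10.6754 5.2830 4.7378 7.7259] k=[0 3 4 7 8 2 8 9]
t=11: x=[0.4221 2.6626 4.2625 6.7344 7.0770 3.8325 7.5079 9.2051] k=[0 6 7 10 8 5 7 11]
t=12: x=[0.8444 5.1885 7.2468 9.3064 7.9560 5.8595 7.5233 10.8130] k=[0 2 4 8 9 3 7 8]
t=13: x=[0.2814 1.9645 4.2625 7.5919 8.0873 4.5581 6.7794 8.1748] k=[2 5 6 9 10 4 6 8]
t=14: x=[2.3659 4.6316 6.2517 8.7400 9.0969 5.2830 6.1990 8.0252] k=[2 8 9 11 11 5 5 7]
t=15: x=[2.7894 7.1617 9.0935 10.7448 10.2520 6.0074 5.4688 6.9922] k=[4 7 7 13 11 7 2 8]
t=16: x=[4.3150 6.4608 7.8241 11.8772 10.8367 7.0112 3.7220 7.4263] k=[6 4 10 9 11 5 7 5]
t=17: x=[5.5603 5.0751 8.9342 9.4668 9.9595 6.3030 6.6305 5.5213] k=[9 4 10 12 11 4 6 6]
t=18: x=[8.0723 5.5040 9.3674 11.6016 10.2520 5.4310 5.9008 6.2573] k=[8 8 6 9 8 6 9 3]
t=19: x=[7.8026 7.5913 6.6845 8.4493 7.9560 6.8788 7.9384 4.0457] k=[11 11 10 9 11 5 9 4]
t=20: x=[10.7506 10.7022 9.9450 9.4668 9.9595 6.5986 7.9384 4.9348] k=[14 12 13 7 12 8 5 2]
t=21: x=[13.4242 12.2682 11.9230 8.6247 10.8216 8.3240 5.1703 2.5497] k=[14 10 14 7 13 9 3 1]
t=22: x=[13.1376 11.0043 12.3416 8.9155 11.6832 8.8983 3.7065 1.3525] k=[13 10 10 11 10 7 4 0]
t=23: x=[12.2934 10.2863 10.0895 10.7448 9.8284 7.1588 3.9903 0.6086] k=[10 8 8 10 7 6 1 1]
t=24: x=[9.4815 8.1644 8.2422 9.3064 7.3852 5.5484 1.7889 1.0488] k=[12 10 9 6 5 9 1 3]
t=25: x=[11.4501 9.9992 8.6603 6.3132 5.8030 7.4236 2.5391 2.8368] k=[9 9 6 3 3 7 4 5]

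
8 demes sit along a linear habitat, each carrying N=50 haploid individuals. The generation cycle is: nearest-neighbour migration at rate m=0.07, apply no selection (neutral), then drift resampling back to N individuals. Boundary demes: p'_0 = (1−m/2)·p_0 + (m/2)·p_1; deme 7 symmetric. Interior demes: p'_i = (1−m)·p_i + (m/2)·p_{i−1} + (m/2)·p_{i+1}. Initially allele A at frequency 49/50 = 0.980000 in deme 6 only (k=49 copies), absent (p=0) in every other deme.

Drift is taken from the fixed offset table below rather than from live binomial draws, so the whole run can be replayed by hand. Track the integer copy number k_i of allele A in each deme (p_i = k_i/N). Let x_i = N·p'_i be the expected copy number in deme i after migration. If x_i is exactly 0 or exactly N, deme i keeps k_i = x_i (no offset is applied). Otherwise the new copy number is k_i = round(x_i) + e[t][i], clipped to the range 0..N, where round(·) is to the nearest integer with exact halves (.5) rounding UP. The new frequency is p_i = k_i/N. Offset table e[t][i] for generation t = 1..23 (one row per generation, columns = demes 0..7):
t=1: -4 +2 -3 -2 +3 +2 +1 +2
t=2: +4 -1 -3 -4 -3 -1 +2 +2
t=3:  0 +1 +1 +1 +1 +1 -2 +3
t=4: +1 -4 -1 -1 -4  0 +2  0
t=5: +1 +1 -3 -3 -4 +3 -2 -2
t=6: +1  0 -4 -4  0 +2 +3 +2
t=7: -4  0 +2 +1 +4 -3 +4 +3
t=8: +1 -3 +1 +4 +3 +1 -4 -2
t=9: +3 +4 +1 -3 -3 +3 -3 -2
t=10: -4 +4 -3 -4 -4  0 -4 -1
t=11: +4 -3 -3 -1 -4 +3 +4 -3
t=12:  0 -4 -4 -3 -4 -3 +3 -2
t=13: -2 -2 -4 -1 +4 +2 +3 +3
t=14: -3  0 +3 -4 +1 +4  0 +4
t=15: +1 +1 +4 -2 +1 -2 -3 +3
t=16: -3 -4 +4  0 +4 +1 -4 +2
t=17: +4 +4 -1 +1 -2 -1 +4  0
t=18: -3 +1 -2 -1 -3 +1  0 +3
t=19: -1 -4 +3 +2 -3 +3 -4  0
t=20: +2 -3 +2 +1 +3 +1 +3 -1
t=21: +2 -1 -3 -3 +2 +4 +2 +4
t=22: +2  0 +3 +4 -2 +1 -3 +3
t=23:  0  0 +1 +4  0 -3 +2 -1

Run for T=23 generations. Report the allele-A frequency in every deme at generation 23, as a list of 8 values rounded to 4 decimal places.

[0.0000, 0.0000, 0.0200, 0.1600, 0.1600, 0.4800, 0.5400, 0.6800]

t=0: k=[0 0 0 0 0 0 49 0]
t=1: x=[0.0000 0.0000 0.0000 0.0000 0.0000 1.7150 45.5700 1.7150] k=[0 0 0 0 0 4 47 4]
t=2: x=[0.0000 0.0000 0.0000 0.0000 0.1400 5.3650 43.9900 5.5050] k=[0 0 0 0 0 4 46 8]
t=3: x=[0.0000 0.0000 0.0000 0.0000 0.1400 5.3300 43.2000 9.3300] k=[0 0 0 0 1 6 41 12]
t=4: x=[0.0000 0.0000 0.0000 0.0350 1.1400 7.0500 38.7600 13.0150] k=[0 0 0 0 0 7 41 13]
t=5: x=[0.0000 0.0000 0.0000 0.0000 0.2450 7.9450 38.8300 13.9800] k=[0 0 0 0 0 11 37 12]
t=6: x=[0.0000 0.0000 0.0000 0.0000 0.3850 11.5250 35.2150 12.8750] k=[0 0 0 0 0 14 38 15]
t=7: x=[0.0000 0.0000 0.0000 0.0000 0.4900 14.3500 36.3550 15.8050] k=[0 0 0 0 4 11 40 19]
t=8: x=[0.0000 0.0000 0.0000 0.1400 4.1050 11.7700 38.2500 19.7350] k=[0 0 0 4 7 13 34 18]
t=9: x=[0.0000 0.0000 0.1400 3.9650 7.1050 13.5250 32.7050 18.5600] k=[0 0 1 1 4 17 30 17]
t=10: x=[0.0000 0.0350 0.9650 1.1050 4.3500 17.0000 29.0900 17.4550] k=[0 4 0 0 0 17 25 16]
t=11: x=[0.1400 3.7200 0.1400 0.0000 0.5950 16.6850 24.4050 16.3150] k=[4 1 0 0 0 20 28 13]
t=12: x=[3.8950 1.0700 0.0350 0.0000 0.7000 19.5800 27.1950 13.5250] k=[4 0 0 0 0 17 30 12]
t=13: x=[3.8600 0.1400 0.0000 0.0000 0.5950 16.8600 28.9150 12.6300] k=[2 0 0 0 5 19 32 16]
t=14: x=[1.9300 0.0700 0.0000 0.1750 5.3150 18.9650 30.9850 16.5600] k=[0 0 0 0 6 23 31 21]
t=15: x=[0.0000 0.0000 0.0000 0.2100 6.3850 22.6850 30.3700 21.3500] k=[0 0 0 0 7 21 27 24]
t=16: x=[0.0000 0.0000 0.0000 0.2450 7.2450 20.7200 26.6850 24.1050] k=[0 0 0 0 11 22 23 26]
t=17: x=[0.0000 0.0000 0.0000 0.3850 11.0000 21.6500 23.0700 25.8950] k=[0 0 0 1 9 21 27 26]
t=18: x=[0.0000 0.0000 0.0350 1.2450 9.1400 20.7900 26.7550 26.0350] k=[0 0 0 0 6 22 27 29]
t=19: x=[0.0000 0.0000 0.0000 0.2100 6.3500 21.6150 26.8950 28.9300] k=[0 0 0 2 3 25 23 29]
t=20: x=[0.0000 0.0000 0.0700 1.9650 3.7350 24.1600 23.2800 28.7900] k=[0 0 2 3 7 25 26 28]
t=21: x=[0.0000 0.0700 1.9650 3.1050 7.4900 24.4050 26.0350 27.9300] k=[0 0 0 0 9 28 28 32]
t=22: x=[0.0000 0.0000 0.0000 0.3150 9.3500 27.3350 28.1400 31.8600] k=[0 0 0 4 7 28 25 35]
t=23: x=[0.0000 0.0000 0.1400 3.9650 7.6300 27.1600 25.4550 34.6500] k=[0 0 1 8 8 24 27 34]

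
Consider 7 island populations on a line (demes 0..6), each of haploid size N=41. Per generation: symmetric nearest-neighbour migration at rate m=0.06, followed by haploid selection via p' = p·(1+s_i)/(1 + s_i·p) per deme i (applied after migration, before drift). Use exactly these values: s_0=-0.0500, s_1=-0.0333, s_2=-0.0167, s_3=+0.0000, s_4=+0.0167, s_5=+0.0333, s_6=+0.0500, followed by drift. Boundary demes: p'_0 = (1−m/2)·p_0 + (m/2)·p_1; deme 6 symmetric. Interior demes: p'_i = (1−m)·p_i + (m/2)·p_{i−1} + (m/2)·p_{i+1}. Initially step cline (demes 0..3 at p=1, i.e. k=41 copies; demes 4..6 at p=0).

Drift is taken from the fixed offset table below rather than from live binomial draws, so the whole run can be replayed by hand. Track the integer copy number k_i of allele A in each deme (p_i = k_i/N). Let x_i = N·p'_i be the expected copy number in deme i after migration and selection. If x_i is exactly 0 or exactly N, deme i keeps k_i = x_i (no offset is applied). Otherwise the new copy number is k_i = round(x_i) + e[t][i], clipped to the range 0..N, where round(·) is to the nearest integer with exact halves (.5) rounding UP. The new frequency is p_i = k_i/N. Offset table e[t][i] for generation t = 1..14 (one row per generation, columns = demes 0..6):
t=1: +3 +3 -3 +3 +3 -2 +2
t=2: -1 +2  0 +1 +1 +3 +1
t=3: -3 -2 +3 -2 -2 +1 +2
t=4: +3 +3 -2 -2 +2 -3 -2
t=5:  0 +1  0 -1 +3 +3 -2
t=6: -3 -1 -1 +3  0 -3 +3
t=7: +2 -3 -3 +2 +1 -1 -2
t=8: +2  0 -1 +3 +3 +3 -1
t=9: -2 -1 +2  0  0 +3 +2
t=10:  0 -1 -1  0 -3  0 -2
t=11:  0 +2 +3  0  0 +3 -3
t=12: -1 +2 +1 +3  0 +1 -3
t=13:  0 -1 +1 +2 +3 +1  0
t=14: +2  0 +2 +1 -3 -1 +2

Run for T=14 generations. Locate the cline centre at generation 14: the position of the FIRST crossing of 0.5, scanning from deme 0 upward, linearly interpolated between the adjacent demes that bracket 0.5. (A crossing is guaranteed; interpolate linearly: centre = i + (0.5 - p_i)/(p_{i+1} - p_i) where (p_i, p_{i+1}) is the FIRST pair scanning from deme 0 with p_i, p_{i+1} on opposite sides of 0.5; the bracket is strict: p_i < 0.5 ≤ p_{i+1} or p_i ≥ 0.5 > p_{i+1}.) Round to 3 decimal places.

3.841

t=0: k=[41 41 41 41 0 0 0]
t=1: x=[41.0000 41.0000 41.0000 39.7700 1.2499 0.0000 0.0000] k=[41 41 41 41 4 0 0]
t=2: x=[41.0000 41.0000 41.0000 39.8900 5.0630 0.1240 0.0000] k=[41 41 41 41 6 3 0]
t=3: x=[41.0000 41.0000 41.0000 39.9500 7.0562 3.0924 0.0945] k=[41 41 41 38 5 4 2]
t=4: x=[41.0000 41.0000 40.9085 37.1000 6.0449 4.0890 2.1576] k=[41 41 39 35 8 1 0]
t=5: x=[41.0000 40.9379 38.9068 34.3100 8.7131 1.2181 0.0315] k=[41 41 39 33 12 4 0]
t=6: x=[41.0000 40.9379 38.8459 32.5500 12.5337 4.2430 0.1260] k=[41 40 38 36 13 1 3]
t=7: x=[40.9684 39.9354 37.9528 35.3700 13.4794 1.4656 3.0760] k=[41 37 35 37 14 0 1]
t=8: x=[40.8737 36.9377 35.0347 36.2500 14.4245 0.4648 1.0173] k=[41 37 34 39 17 3 0]
t=9: x=[40.8737 36.9069 34.1444 38.1900 17.4057 3.4316 0.0945] k=[39 36 36 38 17 6 2]
t=10: x=[38.8059 35.9417 35.9864 37.3100 17.4658 6.3846 2.2203] k=[39 35 35 37 14 6 0]
t=11: x=[38.7745 34.9474 34.9739 36.2500 14.6054 6.2311 0.1890] k=[39 37 38 36 15 9 0]
t=12: x=[38.8373 36.9686 37.8615 35.4300 15.6098 9.1406 0.2834] k=[38 39 39 38 16 10 0]
t=13: x=[37.8856 38.9036 38.9373 37.3700 16.6435 10.1277 0.3149] k=[38 38 40 39 20 11 0]
t=14: x=[37.8542 37.9662 39.8920 38.4600 20.4698 11.2047 0.3464] k=[40 38 41 39 17 10 2]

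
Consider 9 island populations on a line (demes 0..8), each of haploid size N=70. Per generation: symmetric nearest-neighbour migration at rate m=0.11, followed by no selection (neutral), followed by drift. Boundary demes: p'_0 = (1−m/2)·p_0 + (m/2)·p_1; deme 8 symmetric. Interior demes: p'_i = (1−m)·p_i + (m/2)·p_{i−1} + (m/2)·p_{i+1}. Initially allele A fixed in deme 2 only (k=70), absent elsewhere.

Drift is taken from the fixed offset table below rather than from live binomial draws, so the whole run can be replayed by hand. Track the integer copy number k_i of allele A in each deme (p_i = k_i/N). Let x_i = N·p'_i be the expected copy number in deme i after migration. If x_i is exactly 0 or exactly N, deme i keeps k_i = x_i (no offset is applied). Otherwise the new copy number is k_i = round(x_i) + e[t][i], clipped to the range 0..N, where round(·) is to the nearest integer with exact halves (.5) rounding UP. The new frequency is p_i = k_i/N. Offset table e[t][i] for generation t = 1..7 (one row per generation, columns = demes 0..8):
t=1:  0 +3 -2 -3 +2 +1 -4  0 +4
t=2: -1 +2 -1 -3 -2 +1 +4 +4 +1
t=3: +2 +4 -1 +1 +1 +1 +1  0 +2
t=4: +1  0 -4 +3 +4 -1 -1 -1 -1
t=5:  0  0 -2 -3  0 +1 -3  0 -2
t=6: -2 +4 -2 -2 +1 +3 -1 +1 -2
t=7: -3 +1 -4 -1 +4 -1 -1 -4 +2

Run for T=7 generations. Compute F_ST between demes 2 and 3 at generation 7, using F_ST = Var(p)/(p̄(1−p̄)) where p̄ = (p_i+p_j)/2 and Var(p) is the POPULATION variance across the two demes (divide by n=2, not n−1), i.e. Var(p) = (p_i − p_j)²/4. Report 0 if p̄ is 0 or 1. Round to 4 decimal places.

t=0: k=[0 0 70 0 0 0 0 0 0]
t=1: x=[0.0000 3.8500 62.3000 3.8500 0.0000 0.0000 0.0000 0.0000 0.0000] k=[0 7 60 1 0 0 0 0 0]
t=2: x=[0.3850 9.5300 53.8400 4.1900 0.0550 0.0000 0.0000 0.0000 0.0000] k=[0 12 53 1 0 0 0 0 0]
t=3: x=[0.6600 13.5950 47.8850 3.8050 0.0550 0.0000 0.0000 0.0000 0.0000] k=[3 18 47 5 1 0 0 0 0]
t=4: x=[3.8250 18.7700 43.0950 7.0900 1.1650 0.0550 0.0000 0.0000 0.0000] k=[5 19 39 10 5 0 0 0 0]
t=5: x=[5.7700 19.3300 36.3050 11.3200 5.0000 0.2750 0.0000 0.0000 0.0000] k=[6 19 34 8 5 1 0 0 0]
t=6: x=[6.7150 19.1100 31.7450 9.2650 4.9450 1.1650 0.0550 0.0000 0.0000] k=[5 23 30 7 6 4 0 0 0]
t=7: x=[5.9900 22.3950 28.3500 8.2100 5.9450 3.8900 0.2200 0.0000 0.0000] k=[3 23 24 7 10 3 0 0 0]

0.0855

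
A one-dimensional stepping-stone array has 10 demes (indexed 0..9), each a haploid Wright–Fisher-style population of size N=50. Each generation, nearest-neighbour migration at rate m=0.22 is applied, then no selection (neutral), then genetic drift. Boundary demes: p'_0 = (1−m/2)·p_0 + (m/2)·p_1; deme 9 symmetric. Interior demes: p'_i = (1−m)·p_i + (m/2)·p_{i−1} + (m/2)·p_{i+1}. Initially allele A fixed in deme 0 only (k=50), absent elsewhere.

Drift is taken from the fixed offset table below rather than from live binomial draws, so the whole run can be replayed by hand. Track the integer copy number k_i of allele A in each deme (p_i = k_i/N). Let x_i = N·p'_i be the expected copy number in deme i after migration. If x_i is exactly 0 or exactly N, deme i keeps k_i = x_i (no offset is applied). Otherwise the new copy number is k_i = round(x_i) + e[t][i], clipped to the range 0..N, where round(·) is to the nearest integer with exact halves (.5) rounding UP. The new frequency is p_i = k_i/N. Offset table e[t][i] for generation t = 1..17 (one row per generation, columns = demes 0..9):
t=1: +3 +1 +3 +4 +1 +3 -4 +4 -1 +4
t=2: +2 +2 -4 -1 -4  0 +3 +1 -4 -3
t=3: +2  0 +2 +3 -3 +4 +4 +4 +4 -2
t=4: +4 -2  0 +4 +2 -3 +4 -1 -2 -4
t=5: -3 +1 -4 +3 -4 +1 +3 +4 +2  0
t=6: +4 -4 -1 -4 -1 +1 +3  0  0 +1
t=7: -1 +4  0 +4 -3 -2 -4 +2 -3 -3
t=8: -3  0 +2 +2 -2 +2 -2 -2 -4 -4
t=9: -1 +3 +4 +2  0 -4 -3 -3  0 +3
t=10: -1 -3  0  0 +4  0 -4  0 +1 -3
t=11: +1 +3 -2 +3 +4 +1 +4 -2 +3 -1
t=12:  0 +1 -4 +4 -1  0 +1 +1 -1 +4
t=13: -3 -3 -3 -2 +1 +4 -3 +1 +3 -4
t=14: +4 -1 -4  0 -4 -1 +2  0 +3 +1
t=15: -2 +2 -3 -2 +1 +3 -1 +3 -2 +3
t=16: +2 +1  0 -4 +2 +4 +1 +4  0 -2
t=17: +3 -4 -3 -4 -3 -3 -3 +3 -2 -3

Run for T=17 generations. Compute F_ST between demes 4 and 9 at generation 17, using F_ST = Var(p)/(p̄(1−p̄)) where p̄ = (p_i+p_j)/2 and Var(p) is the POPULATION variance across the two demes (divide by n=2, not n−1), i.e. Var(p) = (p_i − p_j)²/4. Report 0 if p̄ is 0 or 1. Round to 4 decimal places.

0.0638

t=0: k=[50 0 0 0 0 0 0 0 0 0]
t=1: x=[44.5000 5.5000 0.0000 0.0000 0.0000 0.0000 0.0000 0.0000 0.0000 0.0000] k=[48 7 0 0 0 0 0 0 0 0]
t=2: x=[43.4900 10.7400 0.7700 0.0000 0.0000 0.0000 0.0000 0.0000 0.0000 0.0000] k=[45 13 0 0 0 0 0 0 0 0]
t=3: x=[41.4800 15.0900 1.4300 0.0000 0.0000 0.0000 0.0000 0.0000 0.0000 0.0000] k=[43 15 3 0 0 0 0 0 0 0]
t=4: x=[39.9200 16.7600 3.9900 0.3300 0.0000 0.0000 0.0000 0.0000 0.0000 0.0000] k=[44 15 4 4 0 0 0 0 0 0]
t=5: x=[40.8100 16.9800 5.2100 3.5600 0.4400 0.0000 0.0000 0.0000 0.0000 0.0000] k=[38 18 1 7 0 0 0 0 0 0]
t=6: x=[35.8000 18.3300 3.5300 5.5700 0.7700 0.0000 0.0000 0.0000 0.0000 0.0000] k=[40 14 3 2 0 0 0 0 0 0]
t=7: x=[37.1400 15.6500 4.1000 1.8900 0.2200 0.0000 0.0000 0.0000 0.0000 0.0000] k=[36 20 4 6 0 0 0 0 0 0]
t=8: x=[34.2400 20.0000 5.9800 5.1200 0.6600 0.0000 0.0000 0.0000 0.0000 0.0000] k=[31 20 8 7 0 0 0 0 0 0]
t=9: x=[29.7900 19.8900 9.2100 6.3400 0.7700 0.0000 0.0000 0.0000 0.0000 0.0000] k=[29 23 13 8 1 0 0 0 0 0]
t=10: x=[28.3400 22.5600 13.5500 7.7800 1.6600 0.1100 0.0000 0.0000 0.0000 0.0000] k=[27 20 14 8 6 0 0 0 0 0]
t=11: x=[26.2300 20.1100 14.0000 8.4400 5.5600 0.6600 0.0000 0.0000 0.0000 0.0000] k=[27 23 12 11 10 2 0 0 0 0]
t=12: x=[26.5600 22.2300 13.1000 11.0000 9.2300 2.6600 0.2200 0.0000 0.0000 0.0000] k=[27 23 9 15 8 3 1 0 0 0]
t=13: x=[26.5600 21.9000 11.2000 13.5700 8.2200 3.3300 1.1100 0.1100 0.0000 0.0000] k=[24 19 8 12 9 7 0 1 0 0]
t=14: x=[23.4500 18.3400 9.6500 11.2300 9.1100 6.4500 0.8800 0.7800 0.1100 0.0000] k=[27 17 6 11 5 5 3 1 3 0]
t=15: x=[25.9000 16.8900 7.7600 9.7900 5.6600 4.7800 3.0000 1.4400 2.4500 0.3300] k=[24 19 5 8 7 8 2 4 0 3]
t=16: x=[23.4500 18.0100 6.8700 7.5600 7.2200 7.2300 2.8800 3.3400 0.7700 2.6700] k=[25 19 7 4 9 11 4 7 1 1]
t=17: x=[24.3400 18.3400 7.9900 4.8800 8.6700 10.0100 5.1000 6.0100 1.6600 1.0000] k=[27 14 5 1 6 7 2 9 0 0]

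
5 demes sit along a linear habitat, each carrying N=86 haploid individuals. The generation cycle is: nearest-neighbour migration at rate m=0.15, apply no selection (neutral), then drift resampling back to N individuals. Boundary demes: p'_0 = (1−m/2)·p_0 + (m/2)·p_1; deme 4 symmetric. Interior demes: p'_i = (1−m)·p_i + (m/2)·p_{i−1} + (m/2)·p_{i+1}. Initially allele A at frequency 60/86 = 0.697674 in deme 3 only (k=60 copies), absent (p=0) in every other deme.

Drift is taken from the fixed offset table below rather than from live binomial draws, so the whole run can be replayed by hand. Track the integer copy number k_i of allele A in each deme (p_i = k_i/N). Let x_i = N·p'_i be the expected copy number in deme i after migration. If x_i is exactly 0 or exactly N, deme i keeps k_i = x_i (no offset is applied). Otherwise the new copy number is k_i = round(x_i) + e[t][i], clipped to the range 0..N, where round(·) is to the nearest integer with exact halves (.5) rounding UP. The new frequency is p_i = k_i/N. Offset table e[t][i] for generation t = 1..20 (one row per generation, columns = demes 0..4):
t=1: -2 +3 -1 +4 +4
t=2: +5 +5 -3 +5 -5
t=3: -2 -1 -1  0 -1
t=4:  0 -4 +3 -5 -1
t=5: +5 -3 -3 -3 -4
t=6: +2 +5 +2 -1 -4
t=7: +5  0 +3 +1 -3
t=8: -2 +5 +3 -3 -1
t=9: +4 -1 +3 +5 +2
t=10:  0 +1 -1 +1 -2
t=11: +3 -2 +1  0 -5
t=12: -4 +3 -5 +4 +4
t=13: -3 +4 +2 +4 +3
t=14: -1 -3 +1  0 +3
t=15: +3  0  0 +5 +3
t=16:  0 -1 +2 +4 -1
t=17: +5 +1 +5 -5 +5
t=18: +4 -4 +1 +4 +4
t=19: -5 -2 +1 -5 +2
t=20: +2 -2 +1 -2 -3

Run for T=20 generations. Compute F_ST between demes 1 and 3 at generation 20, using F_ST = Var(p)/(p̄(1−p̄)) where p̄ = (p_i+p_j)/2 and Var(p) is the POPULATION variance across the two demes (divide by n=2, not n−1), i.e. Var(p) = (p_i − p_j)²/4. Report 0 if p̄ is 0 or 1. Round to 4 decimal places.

t=0: k=[0 0 0 60 0]
t=1: x=[0.0000 0.0000 4.5000 51.0000 4.5000] k=[0 0 4 55 9]
t=2: x=[0.0000 0.3000 7.5250 47.7250 12.4500] k=[0 5 5 53 7]
t=3: x=[0.3750 4.6250 8.6000 45.9500 10.4500] k=[0 4 8 46 9]
t=4: x=[0.3000 4.0000 10.5500 40.3750 11.7750] k=[0 0 14 35 11]
t=5: x=[0.0000 1.0500 14.5250 31.6250 12.8000] k=[0 0 12 29 9]
t=6: x=[0.0000 0.9000 12.3750 26.2250 10.5000] k=[0 6 14 25 7]
t=7: x=[0.4500 6.1500 14.2250 22.8250 8.3500] k=[5 6 17 24 5]
t=8: x=[5.0750 6.7500 16.7000 22.0500 6.4250] k=[3 12 20 19 5]
t=9: x=[3.6750 11.9250 19.3250 18.0250 6.0500] k=[8 11 22 23 8]
t=10: x=[8.2250 11.6000 21.2500 21.8000 9.1250] k=[8 13 20 23 7]
t=11: x=[8.3750 13.1500 19.7000 21.5750 8.2000] k=[11 11 21 22 3]
t=12: x=[11.0000 11.7500 20.3250 20.5000 4.4250] k=[7 15 15 25 8]
t=13: x=[7.6000 14.4000 15.7500 22.9750 9.2750] k=[5 18 18 27 12]
t=14: x=[5.9750 17.0250 18.6750 25.2000 13.1250] k=[5 14 20 25 16]
t=15: x=[5.6750 13.7750 19.9250 23.9500 16.6750] k=[9 14 20 29 20]
t=16: x=[9.3750 14.0750 20.2250 27.6500 20.6750] k=[9 13 22 32 20]
t=17: x=[9.3000 13.3750 22.0750 30.3500 20.9000] k=[14 14 27 25 26]
t=18: x=[14.0000 14.9750 25.8750 25.2250 25.9250] k=[18 11 27 29 30]
t=19: x=[17.4750 12.7250 25.9500 28.9250 29.9250] k=[12 11 27 24 32]
t=20: x=[11.9250 12.2750 25.5750 24.8250 31.4000] k=[14 10 27 23 28]

0.0368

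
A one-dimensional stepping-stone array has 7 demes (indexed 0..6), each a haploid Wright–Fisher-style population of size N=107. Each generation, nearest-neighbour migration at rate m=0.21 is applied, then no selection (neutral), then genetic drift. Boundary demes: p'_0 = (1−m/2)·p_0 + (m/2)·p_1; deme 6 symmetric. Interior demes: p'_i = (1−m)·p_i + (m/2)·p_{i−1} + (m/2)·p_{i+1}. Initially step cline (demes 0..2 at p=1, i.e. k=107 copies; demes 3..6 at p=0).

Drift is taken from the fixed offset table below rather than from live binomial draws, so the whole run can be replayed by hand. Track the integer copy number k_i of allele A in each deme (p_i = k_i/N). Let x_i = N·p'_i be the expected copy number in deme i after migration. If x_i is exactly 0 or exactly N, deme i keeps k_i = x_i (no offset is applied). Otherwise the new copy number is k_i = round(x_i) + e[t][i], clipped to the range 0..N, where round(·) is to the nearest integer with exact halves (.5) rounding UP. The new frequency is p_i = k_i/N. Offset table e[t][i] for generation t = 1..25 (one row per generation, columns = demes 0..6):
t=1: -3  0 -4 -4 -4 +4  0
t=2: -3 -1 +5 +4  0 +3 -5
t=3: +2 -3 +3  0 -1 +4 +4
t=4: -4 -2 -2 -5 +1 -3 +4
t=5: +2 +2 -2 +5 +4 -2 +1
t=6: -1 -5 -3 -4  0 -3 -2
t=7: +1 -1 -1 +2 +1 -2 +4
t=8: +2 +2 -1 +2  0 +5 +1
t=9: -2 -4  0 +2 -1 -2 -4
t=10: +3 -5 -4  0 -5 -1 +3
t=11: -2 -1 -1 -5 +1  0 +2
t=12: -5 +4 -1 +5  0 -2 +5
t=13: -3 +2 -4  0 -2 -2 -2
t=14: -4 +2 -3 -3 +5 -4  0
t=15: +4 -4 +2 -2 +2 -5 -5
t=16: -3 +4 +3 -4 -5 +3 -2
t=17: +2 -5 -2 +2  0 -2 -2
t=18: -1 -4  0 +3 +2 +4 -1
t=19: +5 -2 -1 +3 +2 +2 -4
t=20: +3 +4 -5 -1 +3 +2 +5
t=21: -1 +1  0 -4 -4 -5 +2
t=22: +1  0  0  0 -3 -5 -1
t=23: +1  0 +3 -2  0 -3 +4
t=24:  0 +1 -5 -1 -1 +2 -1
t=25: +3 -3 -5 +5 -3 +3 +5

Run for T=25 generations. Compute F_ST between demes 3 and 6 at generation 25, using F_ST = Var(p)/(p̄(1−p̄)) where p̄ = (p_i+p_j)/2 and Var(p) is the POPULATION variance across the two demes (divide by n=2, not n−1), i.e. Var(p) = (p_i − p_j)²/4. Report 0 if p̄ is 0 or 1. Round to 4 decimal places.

t=0: k=[107 107 107 0 0 0 0]
t=1: x=[107.0000 107.0000 95.7650 11.2350 0.0000 0.0000 0.0000] k=[107 107 92 7 0 0 0]
t=2: x=[107.0000 105.4250 84.6500 15.1900 0.7350 0.0000 0.0000] k=[107 104 90 19 1 0 0]
t=3: x=[106.6850 102.8450 84.0150 24.5650 2.7850 0.1050 0.0000] k=[107 100 87 25 2 4 0]
t=4: x=[106.2650 99.3700 81.8550 29.0950 4.6250 3.3700 0.4200] k=[102 97 80 24 6 0 4]
t=5: x=[101.4750 95.7400 75.9050 27.9900 7.2600 1.0500 3.5800] k=[103 98 74 33 11 0 5]
t=6: x=[102.4750 96.0050 72.2150 34.9950 12.1550 1.6800 4.4750] k=[101 91 69 31 12 0 2]
t=7: x=[99.9500 89.7400 67.3200 32.9950 12.7350 1.4700 1.7900] k=[101 89 66 35 14 0 6]
t=8: x=[99.7400 87.8450 65.1600 36.0500 14.7350 2.1000 5.3700] k=[102 90 64 38 15 7 6]
t=9: x=[100.7400 88.5300 64.0000 38.3150 16.5750 7.7350 6.1050] k=[99 85 64 40 16 6 2]
t=10: x=[97.5300 84.2650 63.6850 40.0000 17.4700 6.6300 2.4200] k=[101 79 60 40 12 6 5]
t=11: x=[98.6900 79.3150 59.8950 39.1600 14.3100 6.5250 5.1050] k=[97 78 59 34 15 7 7]
t=12: x=[95.0050 78.0000 58.3700 34.6300 16.1550 7.8400 7.0000] k=[90 82 57 40 16 6 12]
t=13: x=[89.1600 80.2150 57.8400 39.2650 17.4700 7.6800 11.3700] k=[86 82 54 39 15 6 9]
t=14: x=[85.5800 79.4800 55.3650 38.0550 16.5750 7.2600 8.6850] k=[82 81 52 35 22 3 9]
t=15: x=[81.8950 78.0600 53.2600 35.4200 21.3700 5.6250 8.3700] k=[86 74 55 33 23 1 3]
t=16: x=[84.7400 73.2650 54.6850 34.2600 21.7400 3.5200 2.7900] k=[82 77 58 30 17 7 1]
t=17: x=[81.4750 75.5300 57.0550 31.5750 17.3150 7.4200 1.6300] k=[83 71 55 34 17 5 0]
t=18: x=[81.7400 70.5800 54.4750 34.4200 17.5250 5.7350 0.5250] k=[81 67 54 37 20 10 0]
t=19: x=[79.5300 67.1050 53.5800 37.0000 20.7350 10.0000 1.0500] k=[85 65 53 40 23 12 0]
t=20: x=[82.9000 65.8400 52.8950 39.5800 23.6300 11.8950 1.2600] k=[86 70 48 39 27 14 6]
t=21: x=[84.3200 69.3700 49.3650 38.6850 26.8950 14.5250 6.8400] k=[83 70 49 35 23 10 9]
t=22: x=[81.6350 69.1600 49.7350 35.2100 22.8950 11.2600 9.1050] k=[83 69 50 35 20 6 8]
t=23: x=[81.5300 68.4750 50.4200 35.0000 20.1050 7.6800 7.7900] k=[83 68 53 33 20 5 12]
t=24: x=[81.4250 68.0000 52.4750 33.7350 19.7900 7.3100 11.2650] k=[81 69 47 33 19 9 10]
t=25: x=[79.7400 67.9500 47.8400 33.0000 19.4200 10.1550 9.8950] k=[83 65 43 38 16 13 15]

0.0620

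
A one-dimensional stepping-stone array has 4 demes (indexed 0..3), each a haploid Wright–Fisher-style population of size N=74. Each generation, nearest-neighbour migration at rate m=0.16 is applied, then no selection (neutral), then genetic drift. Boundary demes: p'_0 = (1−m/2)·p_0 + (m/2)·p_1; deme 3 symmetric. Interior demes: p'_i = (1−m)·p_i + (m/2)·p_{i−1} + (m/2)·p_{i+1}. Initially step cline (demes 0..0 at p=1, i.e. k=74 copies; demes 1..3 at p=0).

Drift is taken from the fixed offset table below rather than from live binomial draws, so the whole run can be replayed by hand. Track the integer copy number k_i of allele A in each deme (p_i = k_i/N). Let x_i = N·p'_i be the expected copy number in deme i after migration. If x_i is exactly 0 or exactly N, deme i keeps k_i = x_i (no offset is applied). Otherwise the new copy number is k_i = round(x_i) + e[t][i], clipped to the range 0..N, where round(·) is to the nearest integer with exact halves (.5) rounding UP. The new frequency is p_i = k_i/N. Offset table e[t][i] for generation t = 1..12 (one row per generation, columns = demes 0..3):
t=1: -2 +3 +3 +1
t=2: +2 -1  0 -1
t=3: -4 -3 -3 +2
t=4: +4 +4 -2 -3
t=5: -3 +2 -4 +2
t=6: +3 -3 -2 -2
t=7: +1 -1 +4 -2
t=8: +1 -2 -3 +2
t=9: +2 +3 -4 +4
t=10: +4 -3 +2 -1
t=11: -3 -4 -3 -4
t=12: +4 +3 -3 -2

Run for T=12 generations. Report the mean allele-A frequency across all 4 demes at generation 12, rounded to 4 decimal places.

t=0: k=[74 0 0 0]
t=1: x=[68.0800 5.9200 0.0000 0.0000] k=[66 9 0 0]
t=2: x=[61.4400 12.8400 0.7200 0.0000] k=[63 12 1 0]
t=3: x=[58.9200 15.2000 1.8000 0.0800] k=[55 12 0 2]
t=4: x=[51.5600 14.4800 1.1200 1.8400] k=[56 18 0 0]
t=5: x=[52.9600 19.6000 1.4400 0.0000] k=[50 22 0 0]
t=6: x=[47.7600 22.4800 1.7600 0.0000] k=[51 19 0 0]
t=7: x=[48.4400 20.0400 1.5200 0.0000] k=[49 19 6 0]
t=8: x=[46.6000 20.3600 6.5600 0.4800] k=[48 18 4 2]
t=9: x=[45.6000 19.2800 4.9600 2.1600] k=[48 22 1 6]
t=10: x=[45.9200 22.4000 3.0800 5.6000] k=[50 19 5 5]
t=11: x=[47.5200 20.3600 6.1200 5.0000] k=[45 16 3 1]
t=12: x=[42.6800 17.2800 3.8800 1.1600] k=[47 20 1 0]

0.2297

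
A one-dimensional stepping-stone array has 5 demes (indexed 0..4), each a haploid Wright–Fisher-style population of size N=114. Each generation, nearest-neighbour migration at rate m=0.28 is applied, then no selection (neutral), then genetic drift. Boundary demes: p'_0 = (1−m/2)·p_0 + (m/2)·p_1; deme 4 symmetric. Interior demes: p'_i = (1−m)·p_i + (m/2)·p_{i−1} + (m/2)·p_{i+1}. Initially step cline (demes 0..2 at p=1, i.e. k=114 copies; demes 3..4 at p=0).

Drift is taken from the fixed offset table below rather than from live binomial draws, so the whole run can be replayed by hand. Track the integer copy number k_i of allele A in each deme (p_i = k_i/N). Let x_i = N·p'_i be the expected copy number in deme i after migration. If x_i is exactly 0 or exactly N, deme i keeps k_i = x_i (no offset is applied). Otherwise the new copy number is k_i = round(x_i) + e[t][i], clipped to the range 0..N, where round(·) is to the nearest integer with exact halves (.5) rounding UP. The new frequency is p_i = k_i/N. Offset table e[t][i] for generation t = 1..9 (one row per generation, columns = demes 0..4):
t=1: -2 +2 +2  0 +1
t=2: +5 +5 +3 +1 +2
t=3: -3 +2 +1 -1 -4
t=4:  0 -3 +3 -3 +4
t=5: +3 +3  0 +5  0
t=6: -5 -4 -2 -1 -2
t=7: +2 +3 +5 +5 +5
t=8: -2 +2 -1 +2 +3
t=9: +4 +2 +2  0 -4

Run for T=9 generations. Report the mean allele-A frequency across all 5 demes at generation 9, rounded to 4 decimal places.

t=0: k=[114 114 114 0 0]
t=1: x=[114.0000 114.0000 98.0400 15.9600 0.0000] k=[114 114 100 16 0]
t=2: x=[114.0000 112.0400 90.2000 25.5200 2.2400] k=[114 114 93 27 4]
t=3: x=[114.0000 111.0600 86.7000 33.0200 7.2200] k=[114 113 88 32 3]
t=4: x=[113.8600 109.6400 83.6600 35.7800 7.0600] k=[114 107 87 33 11]
t=5: x=[113.0200 105.1800 82.2400 37.4800 14.0800] k=[114 108 82 42 14]
t=6: x=[113.1600 105.2000 80.0400 43.6800 17.9200] k=[108 101 78 43 16]
t=7: x=[107.0200 98.7600 76.3200 44.1200 19.7800] k=[109 102 81 49 25]
t=8: x=[108.0200 100.0400 79.4600 50.1200 28.3600] k=[106 102 78 52 31]
t=9: x=[105.4400 99.2000 77.7200 52.7000 33.9400] k=[109 101 80 53 30]

0.6544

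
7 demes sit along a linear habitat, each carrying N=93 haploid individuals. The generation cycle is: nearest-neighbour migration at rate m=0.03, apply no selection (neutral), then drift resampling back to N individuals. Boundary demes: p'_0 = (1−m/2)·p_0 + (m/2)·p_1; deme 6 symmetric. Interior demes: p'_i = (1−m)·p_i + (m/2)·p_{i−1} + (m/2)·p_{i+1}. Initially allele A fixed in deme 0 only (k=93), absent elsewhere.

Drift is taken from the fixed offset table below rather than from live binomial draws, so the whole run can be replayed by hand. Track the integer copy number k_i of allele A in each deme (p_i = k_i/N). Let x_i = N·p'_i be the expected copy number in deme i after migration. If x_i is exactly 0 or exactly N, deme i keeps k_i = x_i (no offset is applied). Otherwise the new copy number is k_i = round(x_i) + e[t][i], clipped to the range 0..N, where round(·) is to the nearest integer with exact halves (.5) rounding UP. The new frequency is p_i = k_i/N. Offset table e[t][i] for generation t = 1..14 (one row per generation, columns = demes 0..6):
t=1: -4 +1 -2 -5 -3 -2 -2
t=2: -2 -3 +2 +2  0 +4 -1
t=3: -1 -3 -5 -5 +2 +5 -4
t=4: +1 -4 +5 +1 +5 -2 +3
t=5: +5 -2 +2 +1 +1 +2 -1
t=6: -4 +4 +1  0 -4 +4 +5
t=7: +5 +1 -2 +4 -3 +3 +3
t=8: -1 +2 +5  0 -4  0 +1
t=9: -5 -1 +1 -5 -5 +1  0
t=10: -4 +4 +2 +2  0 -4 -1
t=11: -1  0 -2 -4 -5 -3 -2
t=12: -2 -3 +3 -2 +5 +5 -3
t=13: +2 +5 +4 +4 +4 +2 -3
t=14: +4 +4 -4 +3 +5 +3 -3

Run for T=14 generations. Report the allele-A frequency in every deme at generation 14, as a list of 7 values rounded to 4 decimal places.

t=0: k=[93 0 0 0 0 0 0]
t=1: x=[91.6050 1.3950 0.0000 0.0000 0.0000 0.0000 0.0000] k=[88 2 0 0 0 0 0]
t=2: x=[86.7100 3.2600 0.0300 0.0000 0.0000 0.0000 0.0000] k=[85 0 2 0 0 0 0]
t=3: x=[83.7250 1.3050 1.9400 0.0300 0.0000 0.0000 0.0000] k=[83 0 0 0 0 0 0]
t=4: x=[81.7550 1.2450 0.0000 0.0000 0.0000 0.0000 0.0000] k=[83 0 0 0 0 0 0]
t=5: x=[81.7550 1.2450 0.0000 0.0000 0.0000 0.0000 0.0000] k=[87 0 0 0 0 0 0]
t=6: x=[85.6950 1.3050 0.0000 0.0000 0.0000 0.0000 0.0000] k=[82 5 0 0 0 0 0]
t=7: x=[80.8450 6.0800 0.0750 0.0000 0.0000 0.0000 0.0000] k=[86 7 0 0 0 0 0]
t=8: x=[84.8150 8.0800 0.1050 0.0000 0.0000 0.0000 0.0000] k=[84 10 5 0 0 0 0]
t=9: x=[82.8900 11.0350 5.0000 0.0750 0.0000 0.0000 0.0000] k=[78 10 6 0 0 0 0]
t=10: x=[76.9800 10.9600 5.9700 0.0900 0.0000 0.0000 0.0000] k=[73 15 8 2 0 0 0]
t=11: x=[72.1300 15.7650 8.0150 2.0600 0.0300 0.0000 0.0000] k=[71 16 6 0 0 0 0]
t=12: x=[70.1750 16.6750 6.0600 0.0900 0.0000 0.0000 0.0000] k=[68 14 9 0 0 0 0]
t=13: x=[67.1900 14.7350 8.9400 0.1350 0.0000 0.0000 0.0000] k=[69 20 13 4 0 0 0]
t=14: x=[68.2650 20.6300 12.9700 4.0750 0.0600 0.0000 0.0000] k=[72 25 9 7 5 0 0]

[0.7742, 0.2688, 0.0968, 0.0753, 0.0538, 0.0000, 0.0000]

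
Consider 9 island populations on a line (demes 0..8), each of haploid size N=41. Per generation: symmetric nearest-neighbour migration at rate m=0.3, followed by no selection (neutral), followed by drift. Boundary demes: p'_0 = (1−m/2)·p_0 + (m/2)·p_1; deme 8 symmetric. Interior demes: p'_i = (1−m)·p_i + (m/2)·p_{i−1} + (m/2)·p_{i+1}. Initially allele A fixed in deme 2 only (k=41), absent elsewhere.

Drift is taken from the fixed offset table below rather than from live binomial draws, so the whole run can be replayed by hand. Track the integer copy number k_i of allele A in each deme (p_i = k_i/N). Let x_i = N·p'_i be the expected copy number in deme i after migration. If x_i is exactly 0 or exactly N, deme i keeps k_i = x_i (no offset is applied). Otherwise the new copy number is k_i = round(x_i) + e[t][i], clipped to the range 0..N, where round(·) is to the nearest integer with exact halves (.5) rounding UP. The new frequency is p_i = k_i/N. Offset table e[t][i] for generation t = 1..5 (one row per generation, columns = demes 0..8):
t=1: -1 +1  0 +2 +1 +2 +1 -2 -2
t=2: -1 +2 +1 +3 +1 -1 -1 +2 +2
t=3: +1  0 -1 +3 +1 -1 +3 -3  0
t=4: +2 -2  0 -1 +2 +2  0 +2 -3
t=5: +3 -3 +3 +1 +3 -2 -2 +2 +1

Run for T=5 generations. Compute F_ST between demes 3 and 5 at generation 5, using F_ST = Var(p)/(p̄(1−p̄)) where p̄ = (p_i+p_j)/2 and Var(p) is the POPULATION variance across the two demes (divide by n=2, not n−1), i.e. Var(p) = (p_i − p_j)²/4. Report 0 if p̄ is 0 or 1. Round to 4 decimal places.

0.1682

t=0: k=[0 0 41 0 0 0 0 0 0]
t=1: x=[0.0000 6.1500 28.7000 6.1500 0.0000 0.0000 0.0000 0.0000 0.0000] k=[0 7 29 8 0 0 0 0 0]
t=2: x=[1.0500 9.2500 22.5500 9.9500 1.2000 0.0000 0.0000 0.0000 0.0000] k=[0 11 24 13 2 0 0 0 0]
t=3: x=[1.6500 11.3000 20.4000 13.0000 3.3500 0.3000 0.0000 0.0000 0.0000] k=[3 11 19 16 4 0 0 0 0]
t=4: x=[4.2000 11.0000 17.3500 14.6500 5.2000 0.6000 0.0000 0.0000 0.0000] k=[6 9 17 14 7 3 0 0 0]
t=5: x=[6.4500 9.7500 15.3500 13.4000 7.4500 3.1500 0.4500 0.0000 0.0000] k=[9 7 18 14 10 1 0 0 0]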